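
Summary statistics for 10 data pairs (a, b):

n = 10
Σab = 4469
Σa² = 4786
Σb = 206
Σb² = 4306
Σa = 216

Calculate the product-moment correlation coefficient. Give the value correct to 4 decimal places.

0.2238

r = (nΣab − ΣaΣb) / √[(nΣa² − (Σa)²)(nΣb² − (Σb)²)]
Numerator: 10×4469 − 216×206 = 194
Denominator: √[(47860 − 46656)(43060 − 42436)] = √[1204 × 624] = 866.7733
r = 194 / 866.7733 ≈ 0.2238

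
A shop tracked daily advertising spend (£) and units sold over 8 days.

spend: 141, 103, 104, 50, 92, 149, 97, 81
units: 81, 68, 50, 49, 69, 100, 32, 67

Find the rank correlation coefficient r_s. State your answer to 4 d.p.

0.6190

Rank spend: 7, 5, 6, 1, 3, 8, 4, 2
Rank units: 7, 5, 3, 2, 6, 8, 1, 4
d = rank(spend) − rank(units): 0, 0, 3, -1, -3, 0, 3, -2; Σd² = 32
ρ = 1 − 6Σd² / [n(n²−1)] = 1 − 6×32 / (8×63) = 1 − 192/504 ≈ 0.6190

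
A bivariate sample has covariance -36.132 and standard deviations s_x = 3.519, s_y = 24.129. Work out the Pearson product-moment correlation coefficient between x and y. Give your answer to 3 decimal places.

-0.426

r = Cov(x,y) / (s_x · s_y) = -36.132 / (3.519 × 24.129)
  = -36.132 / 84.9100 ≈ -0.426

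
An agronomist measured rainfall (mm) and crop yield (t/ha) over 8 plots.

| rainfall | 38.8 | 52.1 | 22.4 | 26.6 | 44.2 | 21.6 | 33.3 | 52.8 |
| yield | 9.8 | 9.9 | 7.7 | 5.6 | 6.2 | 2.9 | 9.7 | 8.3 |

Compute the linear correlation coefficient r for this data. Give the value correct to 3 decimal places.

0.566

n = 8, Σx = 291.8, Σy = 60.1, Σx² = 11746.1, Σy² = 494.53, Σxy = 2315.4
nΣxy − ΣxΣy = 18523.2 − 17537.18 = 986.02
nΣx² − (Σx)² = 93968.8 − 85147.24 = 8821.56; nΣy² − (Σy)² = 3956.24 − 3612.01 = 344.23
r = 986.02 / √(8821.56 × 344.23) = 986.02 / 1742.5974 ≈ 0.566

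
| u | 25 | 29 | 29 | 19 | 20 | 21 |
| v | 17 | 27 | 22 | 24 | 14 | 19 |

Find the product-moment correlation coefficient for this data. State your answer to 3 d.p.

0.463

n = 6, Σu = 143, Σv = 123, Σu² = 3509, Σv² = 2635, Σuv = 2981
nΣuv − ΣuΣv = 17886 − 17589 = 297
nΣu² − (Σu)² = 21054 − 20449 = 605; nΣv² − (Σv)² = 15810 − 15129 = 681
r = 297 / √(605 × 681) = 297 / 641.8762 ≈ 0.463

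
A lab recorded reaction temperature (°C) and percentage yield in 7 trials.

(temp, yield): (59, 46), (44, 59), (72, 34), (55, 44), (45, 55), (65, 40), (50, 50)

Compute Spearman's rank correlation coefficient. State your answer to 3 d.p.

Rank temp: 5, 1, 7, 4, 2, 6, 3
Rank yield: 4, 7, 1, 3, 6, 2, 5
d = rank(temp) − rank(yield): 1, -6, 6, 1, -4, 4, -2; Σd² = 110
ρ = 1 − 6Σd² / [n(n²−1)] = 1 − 6×110 / (7×48) = 1 − 660/336 ≈ -0.964

-0.964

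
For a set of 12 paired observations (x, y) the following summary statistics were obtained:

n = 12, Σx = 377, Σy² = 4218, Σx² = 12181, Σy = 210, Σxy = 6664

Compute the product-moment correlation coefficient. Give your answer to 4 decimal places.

0.1555

r = (nΣxy − ΣxΣy) / √[(nΣx² − (Σx)²)(nΣy² − (Σy)²)]
Numerator: 12×6664 − 377×210 = 798
Denominator: √[(146172 − 142129)(50616 − 44100)] = √[4043 × 6516] = 5132.6590
r = 798 / 5132.6590 ≈ 0.1555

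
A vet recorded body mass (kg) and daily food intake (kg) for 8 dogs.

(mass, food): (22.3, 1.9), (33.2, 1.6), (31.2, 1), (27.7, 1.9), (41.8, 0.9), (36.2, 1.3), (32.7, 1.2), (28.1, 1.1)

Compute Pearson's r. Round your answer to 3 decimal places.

-0.669

n = 8, Σx = 253.2, Σy = 10.9, Σx² = 8256.84, Σy² = 15.93, Σxy = 334.15
nΣxy − ΣxΣy = 2673.2 − 2759.88 = -86.68
nΣx² − (Σx)² = 66054.72 − 64110.24 = 1944.48; nΣy² − (Σy)² = 127.44 − 118.81 = 8.63
r = -86.68 / √(1944.48 × 8.63) = -86.68 / 129.5410 ≈ -0.669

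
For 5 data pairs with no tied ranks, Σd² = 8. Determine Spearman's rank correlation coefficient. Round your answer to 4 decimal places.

0.6000

ρ = 1 − 6Σd² / [n(n²−1)] = 1 − 6×8 / (5×24)
  = 1 − 48/120 = 1 − 0.40000 ≈ 0.6000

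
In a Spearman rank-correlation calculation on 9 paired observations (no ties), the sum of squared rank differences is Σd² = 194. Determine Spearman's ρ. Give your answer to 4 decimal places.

-0.6167

ρ = 1 − 6Σd² / [n(n²−1)] = 1 − 6×194 / (9×80)
  = 1 − 1164/720 = 1 − 1.61667 ≈ -0.6167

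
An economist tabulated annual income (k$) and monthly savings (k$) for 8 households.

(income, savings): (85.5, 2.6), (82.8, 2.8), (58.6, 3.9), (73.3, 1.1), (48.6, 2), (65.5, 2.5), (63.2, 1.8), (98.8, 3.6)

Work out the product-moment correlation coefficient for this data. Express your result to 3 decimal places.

n = 8, Σx = 576.3, Σy = 20.3, Σx² = 43380.83, Σy² = 57.47, Σxy = 1493.7
nΣxy − ΣxΣy = 11949.6 − 11698.89 = 250.71
nΣx² − (Σx)² = 347046.64 − 332121.69 = 14924.95; nΣy² − (Σy)² = 459.76 − 412.09 = 47.67
r = 250.71 / √(14924.95 × 47.67) = 250.71 / 843.4882 ≈ 0.297

0.297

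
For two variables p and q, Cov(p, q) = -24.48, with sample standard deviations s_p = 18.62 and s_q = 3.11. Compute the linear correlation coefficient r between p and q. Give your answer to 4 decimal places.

r = Cov(p,q) / (s_p · s_q) = -24.48 / (18.62 × 3.11)
  = -24.48 / 57.9082 ≈ -0.4227

-0.4227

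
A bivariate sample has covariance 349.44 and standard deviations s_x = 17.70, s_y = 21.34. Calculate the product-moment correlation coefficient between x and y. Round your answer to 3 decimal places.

r = Cov(x,y) / (s_x · s_y) = 349.44 / (17.70 × 21.34)
  = 349.44 / 377.7180 ≈ 0.925

0.925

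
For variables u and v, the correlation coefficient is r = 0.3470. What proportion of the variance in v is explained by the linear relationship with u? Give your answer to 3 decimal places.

r² = (0.3470)² = 0.120

0.120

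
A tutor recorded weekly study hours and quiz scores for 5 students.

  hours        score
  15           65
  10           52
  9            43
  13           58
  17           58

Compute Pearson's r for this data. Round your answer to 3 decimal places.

0.810

n = 5, Σx = 64, Σy = 276, Σx² = 864, Σy² = 15506, Σxy = 3622
nΣxy − ΣxΣy = 18110 − 17664 = 446
nΣx² − (Σx)² = 4320 − 4096 = 224; nΣy² − (Σy)² = 77530 − 76176 = 1354
r = 446 / √(224 × 1354) = 446 / 550.7232 ≈ 0.810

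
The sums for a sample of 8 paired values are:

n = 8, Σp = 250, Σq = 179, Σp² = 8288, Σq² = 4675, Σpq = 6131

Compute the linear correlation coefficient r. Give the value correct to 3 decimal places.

r = (nΣpq − ΣpΣq) / √[(nΣp² − (Σp)²)(nΣq² − (Σq)²)]
Numerator: 8×6131 − 250×179 = 4298
Denominator: √[(66304 − 62500)(37400 − 32041)] = √[3804 × 5359] = 4515.0455
r = 4298 / 4515.0455 ≈ 0.952

0.952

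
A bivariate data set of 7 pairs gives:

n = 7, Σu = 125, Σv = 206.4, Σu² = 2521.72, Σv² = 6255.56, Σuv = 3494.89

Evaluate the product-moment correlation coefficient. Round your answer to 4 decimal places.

r = (nΣuv − ΣuΣv) / √[(nΣu² − (Σu)²)(nΣv² − (Σv)²)]
Numerator: 7×3494.89 − 125×206.4 = -1335.77
Denominator: √[(17652.04 − 15625)(43788.92 − 42600.96)] = √[2027.04 × 1187.96] = 1551.7869
r = -1335.77 / 1551.7869 ≈ -0.8608

-0.8608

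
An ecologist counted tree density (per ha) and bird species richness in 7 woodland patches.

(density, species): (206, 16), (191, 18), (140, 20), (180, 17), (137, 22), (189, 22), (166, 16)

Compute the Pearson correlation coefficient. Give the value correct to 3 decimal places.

-0.491

n = 7, Σx = 1209, Σy = 131, Σx² = 212963, Σy² = 2493, Σxy = 22422
nΣxy − ΣxΣy = 156954 − 158379 = -1425
nΣx² − (Σx)² = 1490741 − 1461681 = 29060; nΣy² − (Σy)² = 17451 − 17161 = 290
r = -1425 / √(29060 × 290) = -1425 / 2902.9984 ≈ -0.491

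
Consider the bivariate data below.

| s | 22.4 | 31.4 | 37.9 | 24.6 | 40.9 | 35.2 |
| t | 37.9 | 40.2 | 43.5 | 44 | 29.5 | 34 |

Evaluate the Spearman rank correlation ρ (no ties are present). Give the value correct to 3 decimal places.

-0.429

Rank s: 1, 3, 5, 2, 6, 4
Rank t: 3, 4, 5, 6, 1, 2
d = rank(s) − rank(t): -2, -1, 0, -4, 5, 2; Σd² = 50
ρ = 1 − 6Σd² / [n(n²−1)] = 1 − 6×50 / (6×35) = 1 − 300/210 ≈ -0.429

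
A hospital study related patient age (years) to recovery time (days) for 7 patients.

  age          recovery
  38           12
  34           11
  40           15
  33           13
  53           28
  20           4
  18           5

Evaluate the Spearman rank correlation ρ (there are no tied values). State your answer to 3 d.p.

0.857

Rank age: 5, 4, 6, 3, 7, 2, 1
Rank recovery: 4, 3, 6, 5, 7, 1, 2
d = rank(age) − rank(recovery): 1, 1, 0, -2, 0, 1, -1; Σd² = 8
ρ = 1 − 6Σd² / [n(n²−1)] = 1 − 6×8 / (7×48) = 1 − 48/336 ≈ 0.857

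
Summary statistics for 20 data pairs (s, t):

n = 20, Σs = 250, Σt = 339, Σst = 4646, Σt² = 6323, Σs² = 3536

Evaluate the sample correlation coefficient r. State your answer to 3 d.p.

0.839

r = (nΣst − ΣsΣt) / √[(nΣs² − (Σs)²)(nΣt² − (Σt)²)]
Numerator: 20×4646 − 250×339 = 8170
Denominator: √[(70720 − 62500)(126460 − 114921)] = √[8220 × 11539] = 9739.1262
r = 8170 / 9739.1262 ≈ 0.839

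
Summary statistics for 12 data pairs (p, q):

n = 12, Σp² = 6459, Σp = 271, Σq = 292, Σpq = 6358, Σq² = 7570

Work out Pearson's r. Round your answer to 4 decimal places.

-0.5955

r = (nΣpq − ΣpΣq) / √[(nΣp² − (Σp)²)(nΣq² − (Σq)²)]
Numerator: 12×6358 − 271×292 = -2836
Denominator: √[(77508 − 73441)(90840 − 85264)] = √[4067 × 5576] = 4762.0995
r = -2836 / 4762.0995 ≈ -0.5955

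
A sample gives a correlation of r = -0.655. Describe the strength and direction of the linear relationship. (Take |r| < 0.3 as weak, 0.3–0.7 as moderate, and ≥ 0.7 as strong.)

r = -0.655 < 0 so the relationship is negative.
|r| = 0.655, which falls in the moderate range.

moderate negative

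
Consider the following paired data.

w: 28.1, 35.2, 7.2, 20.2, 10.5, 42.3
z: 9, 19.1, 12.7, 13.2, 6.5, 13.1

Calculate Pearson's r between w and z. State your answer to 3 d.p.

0.489

n = 6, Σw = 143.5, Σz = 73.6, Σw² = 4388.07, Σz² = 995.2, Σwz = 1905.68
nΣwz − ΣwΣz = 11434.08 − 10561.6 = 872.48
nΣw² − (Σw)² = 26328.42 − 20592.25 = 5736.17; nΣz² − (Σz)² = 5971.2 − 5416.96 = 554.24
r = 872.48 / √(5736.17 × 554.24) = 872.48 / 1783.0353 ≈ 0.489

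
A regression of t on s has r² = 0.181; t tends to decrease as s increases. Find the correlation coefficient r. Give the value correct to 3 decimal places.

-0.425

|r| = √0.181 = 0.425
The association is negative, so r = −0.425.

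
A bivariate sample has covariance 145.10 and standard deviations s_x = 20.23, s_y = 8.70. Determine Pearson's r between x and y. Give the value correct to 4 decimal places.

r = Cov(x,y) / (s_x · s_y) = 145.10 / (20.23 × 8.70)
  = 145.10 / 176.0010 ≈ 0.8244

0.8244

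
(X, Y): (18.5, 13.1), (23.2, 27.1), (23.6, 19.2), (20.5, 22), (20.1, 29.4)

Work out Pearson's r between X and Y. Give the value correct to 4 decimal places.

0.3457

n = 5, ΣX = 105.9, ΣY = 110.8, ΣX² = 2261.71, ΣY² = 2623.02, ΣXY = 2366.13
nΣXY − ΣXΣY = 11830.65 − 11733.72 = 96.93
nΣX² − (ΣX)² = 11308.55 − 11214.81 = 93.74; nΣY² − (ΣY)² = 13115.1 − 12276.64 = 838.46
r = 96.93 / √(93.74 × 838.46) = 96.93 / 280.3520 ≈ 0.3457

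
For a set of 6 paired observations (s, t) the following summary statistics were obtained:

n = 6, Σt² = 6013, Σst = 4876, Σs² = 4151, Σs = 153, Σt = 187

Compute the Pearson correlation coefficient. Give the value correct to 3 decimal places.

0.501

r = (nΣst − ΣsΣt) / √[(nΣs² − (Σs)²)(nΣt² − (Σt)²)]
Numerator: 6×4876 − 153×187 = 645
Denominator: √[(24906 − 23409)(36078 − 34969)] = √[1497 × 1109] = 1288.4770
r = 645 / 1288.4770 ≈ 0.501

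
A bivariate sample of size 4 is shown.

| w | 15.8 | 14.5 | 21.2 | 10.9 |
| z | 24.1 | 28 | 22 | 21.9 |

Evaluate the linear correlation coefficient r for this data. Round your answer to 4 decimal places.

n = 4, Σw = 62.4, Σz = 96, Σw² = 1028.14, Σz² = 2328.42, Σwz = 1491.89
nΣwz − ΣwΣz = 5967.56 − 5990.4 = -22.84
nΣw² − (Σw)² = 4112.56 − 3893.76 = 218.8; nΣz² − (Σz)² = 9313.68 − 9216 = 97.68
r = -22.84 / √(218.8 × 97.68) = -22.84 / 146.1930 ≈ -0.1562

-0.1562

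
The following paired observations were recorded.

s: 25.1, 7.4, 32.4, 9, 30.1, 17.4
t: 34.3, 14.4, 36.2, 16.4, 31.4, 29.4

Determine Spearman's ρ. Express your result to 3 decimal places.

Rank s: 4, 1, 6, 2, 5, 3
Rank t: 5, 1, 6, 2, 4, 3
d = rank(s) − rank(t): -1, 0, 0, 0, 1, 0; Σd² = 2
ρ = 1 − 6Σd² / [n(n²−1)] = 1 − 6×2 / (6×35) = 1 − 12/210 ≈ 0.943

0.943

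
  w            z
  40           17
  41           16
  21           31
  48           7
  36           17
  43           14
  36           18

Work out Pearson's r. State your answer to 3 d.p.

n = 7, Σw = 265, Σz = 120, Σw² = 10467, Σz² = 2364, Σwz = 4185
nΣwz − ΣwΣz = 29295 − 31800 = -2505
nΣw² − (Σw)² = 73269 − 70225 = 3044; nΣz² − (Σz)² = 16548 − 14400 = 2148
r = -2505 / √(3044 × 2148) = -2505 / 2557.0514 ≈ -0.980

-0.980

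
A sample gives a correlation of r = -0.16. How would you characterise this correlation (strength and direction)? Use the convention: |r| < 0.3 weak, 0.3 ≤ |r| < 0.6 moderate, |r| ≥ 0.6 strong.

r = -0.16 < 0 so the relationship is negative.
|r| = 0.16, which falls in the weak range.

weak negative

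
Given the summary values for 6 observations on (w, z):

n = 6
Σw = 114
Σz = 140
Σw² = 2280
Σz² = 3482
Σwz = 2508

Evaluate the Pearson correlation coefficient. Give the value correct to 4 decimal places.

-0.9701

r = (nΣwz − ΣwΣz) / √[(nΣw² − (Σw)²)(nΣz² − (Σz)²)]
Numerator: 6×2508 − 114×140 = -912
Denominator: √[(13680 − 12996)(20892 − 19600)] = √[684 × 1292] = 940.0681
r = -912 / 940.0681 ≈ -0.9701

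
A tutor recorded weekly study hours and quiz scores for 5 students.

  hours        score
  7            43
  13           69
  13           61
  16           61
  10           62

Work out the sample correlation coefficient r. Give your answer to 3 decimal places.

0.713

n = 5, Σx = 59, Σy = 296, Σx² = 743, Σy² = 17896, Σxy = 3587
nΣxy − ΣxΣy = 17935 − 17464 = 471
nΣx² − (Σx)² = 3715 − 3481 = 234; nΣy² − (Σy)² = 89480 − 87616 = 1864
r = 471 / √(234 × 1864) = 471 / 660.4362 ≈ 0.713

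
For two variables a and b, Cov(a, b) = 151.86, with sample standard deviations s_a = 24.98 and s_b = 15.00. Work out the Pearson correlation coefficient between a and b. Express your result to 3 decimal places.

r = Cov(a,b) / (s_a · s_b) = 151.86 / (24.98 × 15.00)
  = 151.86 / 374.7000 ≈ 0.405

0.405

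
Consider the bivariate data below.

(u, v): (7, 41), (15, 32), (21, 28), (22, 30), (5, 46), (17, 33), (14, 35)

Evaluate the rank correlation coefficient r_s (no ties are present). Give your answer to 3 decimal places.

Rank u: 2, 4, 6, 7, 1, 5, 3
Rank v: 6, 3, 1, 2, 7, 4, 5
d = rank(u) − rank(v): -4, 1, 5, 5, -6, 1, -2; Σd² = 108
ρ = 1 − 6Σd² / [n(n²−1)] = 1 − 6×108 / (7×48) = 1 − 648/336 ≈ -0.929

-0.929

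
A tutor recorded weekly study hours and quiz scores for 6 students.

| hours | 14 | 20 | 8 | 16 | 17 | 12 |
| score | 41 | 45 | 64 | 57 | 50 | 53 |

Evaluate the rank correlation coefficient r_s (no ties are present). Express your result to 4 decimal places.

Rank hours: 3, 6, 1, 4, 5, 2
Rank score: 1, 2, 6, 5, 3, 4
d = rank(hours) − rank(score): 2, 4, -5, -1, 2, -2; Σd² = 54
ρ = 1 − 6Σd² / [n(n²−1)] = 1 − 6×54 / (6×35) = 1 − 324/210 ≈ -0.5429

-0.5429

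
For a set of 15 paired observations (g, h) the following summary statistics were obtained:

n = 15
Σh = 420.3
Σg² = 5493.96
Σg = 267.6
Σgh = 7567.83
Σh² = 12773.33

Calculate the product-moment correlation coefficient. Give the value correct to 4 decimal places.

r = (nΣgh − ΣgΣh) / √[(nΣg² − (Σg)²)(nΣh² − (Σh)²)]
Numerator: 15×7567.83 − 267.6×420.3 = 1045.17
Denominator: √[(82409.4 − 71609.76)(191599.95 − 176652.09)] = √[10799.64 × 14947.86] = 12705.5699
r = 1045.17 / 12705.5699 ≈ 0.0823

0.0823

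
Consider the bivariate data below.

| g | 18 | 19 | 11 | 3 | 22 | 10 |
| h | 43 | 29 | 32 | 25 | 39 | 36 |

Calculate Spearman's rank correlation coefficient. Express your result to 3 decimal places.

Rank g: 4, 5, 3, 1, 6, 2
Rank h: 6, 2, 3, 1, 5, 4
d = rank(g) − rank(h): -2, 3, 0, 0, 1, -2; Σd² = 18
ρ = 1 − 6Σd² / [n(n²−1)] = 1 − 6×18 / (6×35) = 1 − 108/210 ≈ 0.486

0.486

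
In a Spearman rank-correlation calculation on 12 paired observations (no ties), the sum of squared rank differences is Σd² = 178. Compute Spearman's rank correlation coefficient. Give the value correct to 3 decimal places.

ρ = 1 − 6Σd² / [n(n²−1)] = 1 − 6×178 / (12×143)
  = 1 − 1068/1716 = 1 − 0.6224 ≈ 0.378

0.378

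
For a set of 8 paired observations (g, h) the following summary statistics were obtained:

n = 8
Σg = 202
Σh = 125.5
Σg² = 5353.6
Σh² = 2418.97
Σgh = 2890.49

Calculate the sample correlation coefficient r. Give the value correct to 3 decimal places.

r = (nΣgh − ΣgΣh) / √[(nΣg² − (Σg)²)(nΣh² − (Σh)²)]
Numerator: 8×2890.49 − 202×125.5 = -2227.08
Denominator: √[(42828.8 − 40804)(19351.76 − 15750.25)] = √[2024.8 × 3601.51] = 2700.4328
r = -2227.08 / 2700.4328 ≈ -0.825

-0.825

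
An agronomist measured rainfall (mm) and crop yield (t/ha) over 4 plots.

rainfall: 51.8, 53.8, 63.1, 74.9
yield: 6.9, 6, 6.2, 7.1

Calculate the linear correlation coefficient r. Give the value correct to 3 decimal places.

0.454

n = 4, Σx = 243.6, Σy = 26.2, Σx² = 15169.3, Σy² = 172.46, Σxy = 1603.23
nΣxy − ΣxΣy = 6412.92 − 6382.32 = 30.6
nΣx² − (Σx)² = 60677.2 − 59340.96 = 1336.24; nΣy² − (Σy)² = 689.84 − 686.44 = 3.4
r = 30.6 / √(1336.24 × 3.4) = 30.6 / 67.4034 ≈ 0.454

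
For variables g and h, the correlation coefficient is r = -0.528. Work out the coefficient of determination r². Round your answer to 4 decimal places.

0.2788

r² = (-0.528)² = 0.2788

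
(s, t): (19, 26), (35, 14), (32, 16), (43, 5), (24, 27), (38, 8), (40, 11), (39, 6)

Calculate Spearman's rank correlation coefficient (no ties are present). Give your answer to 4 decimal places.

Rank s: 1, 4, 3, 8, 2, 5, 7, 6
Rank t: 7, 5, 6, 1, 8, 3, 4, 2
d = rank(s) − rank(t): -6, -1, -3, 7, -6, 2, 3, 4; Σd² = 160
ρ = 1 − 6Σd² / [n(n²−1)] = 1 − 6×160 / (8×63) = 1 − 960/504 ≈ -0.9048

-0.9048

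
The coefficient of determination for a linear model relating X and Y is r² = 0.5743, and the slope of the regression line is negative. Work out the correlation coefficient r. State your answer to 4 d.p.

|r| = √0.5743 = 0.7578
The association is negative, so r = −0.7578.

-0.7578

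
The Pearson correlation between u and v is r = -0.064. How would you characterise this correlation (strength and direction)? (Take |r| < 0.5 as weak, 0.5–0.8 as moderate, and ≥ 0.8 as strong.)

weak negative

r = -0.064 < 0 so the relationship is negative.
|r| = 0.064, which falls in the weak range.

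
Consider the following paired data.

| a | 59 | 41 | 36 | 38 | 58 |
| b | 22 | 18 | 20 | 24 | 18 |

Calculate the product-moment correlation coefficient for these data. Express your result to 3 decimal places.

-0.178

n = 5, Σa = 232, Σb = 102, Σa² = 11266, Σb² = 2108, Σab = 4712
nΣab − ΣaΣb = 23560 − 23664 = -104
nΣa² − (Σa)² = 56330 − 53824 = 2506; nΣb² − (Σb)² = 10540 − 10404 = 136
r = -104 / √(2506 × 136) = -104 / 583.7945 ≈ -0.178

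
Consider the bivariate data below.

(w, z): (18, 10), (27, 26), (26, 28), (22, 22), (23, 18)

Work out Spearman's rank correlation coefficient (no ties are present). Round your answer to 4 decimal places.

Rank w: 1, 5, 4, 2, 3
Rank z: 1, 4, 5, 3, 2
d = rank(w) − rank(z): 0, 1, -1, -1, 1; Σd² = 4
ρ = 1 − 6Σd² / [n(n²−1)] = 1 − 6×4 / (5×24) = 1 − 24/120 ≈ 0.8000

0.8000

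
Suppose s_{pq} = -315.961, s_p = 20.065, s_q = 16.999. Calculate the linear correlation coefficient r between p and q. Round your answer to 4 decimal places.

r = Cov(p,q) / (s_p · s_q) = -315.961 / (20.065 × 16.999)
  = -315.961 / 341.0849 ≈ -0.9263

-0.9263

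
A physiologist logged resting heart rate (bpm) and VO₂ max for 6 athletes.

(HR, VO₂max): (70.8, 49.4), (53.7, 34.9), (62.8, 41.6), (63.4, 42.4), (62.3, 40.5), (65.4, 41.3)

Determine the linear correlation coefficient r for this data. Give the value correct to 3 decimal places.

0.960

n = 6, Σx = 378.4, Σy = 250.1, Σx² = 24018.18, Σy² = 10532.63, Σxy = 15896.46
nΣxy − ΣxΣy = 95378.76 − 94637.84 = 740.92
nΣx² − (Σx)² = 144109.08 − 143186.56 = 922.52; nΣy² − (Σy)² = 63195.78 − 62550.01 = 645.77
r = 740.92 / √(922.52 × 645.77) = 740.92 / 771.8392 ≈ 0.960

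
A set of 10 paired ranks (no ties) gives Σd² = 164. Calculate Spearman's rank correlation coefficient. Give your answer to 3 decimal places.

ρ = 1 − 6Σd² / [n(n²−1)] = 1 − 6×164 / (10×99)
  = 1 − 984/990 = 1 − 0.9939 ≈ 0.006

0.006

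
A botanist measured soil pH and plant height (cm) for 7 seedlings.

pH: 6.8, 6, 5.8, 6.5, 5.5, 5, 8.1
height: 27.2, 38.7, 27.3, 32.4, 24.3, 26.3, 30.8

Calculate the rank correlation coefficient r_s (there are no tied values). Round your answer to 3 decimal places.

Rank pH: 6, 4, 3, 5, 2, 1, 7
Rank height: 3, 7, 4, 6, 1, 2, 5
d = rank(pH) − rank(height): 3, -3, -1, -1, 1, -1, 2; Σd² = 26
ρ = 1 − 6Σd² / [n(n²−1)] = 1 − 6×26 / (7×48) = 1 − 156/336 ≈ 0.536

0.536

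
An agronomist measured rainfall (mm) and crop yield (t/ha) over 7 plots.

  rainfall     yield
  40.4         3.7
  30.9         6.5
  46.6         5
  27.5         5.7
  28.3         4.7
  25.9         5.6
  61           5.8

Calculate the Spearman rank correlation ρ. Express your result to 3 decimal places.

0.036

Rank rainfall: 5, 4, 6, 2, 3, 1, 7
Rank yield: 1, 7, 3, 5, 2, 4, 6
d = rank(rainfall) − rank(yield): 4, -3, 3, -3, 1, -3, 1; Σd² = 54
ρ = 1 − 6Σd² / [n(n²−1)] = 1 − 6×54 / (7×48) = 1 − 324/336 ≈ 0.036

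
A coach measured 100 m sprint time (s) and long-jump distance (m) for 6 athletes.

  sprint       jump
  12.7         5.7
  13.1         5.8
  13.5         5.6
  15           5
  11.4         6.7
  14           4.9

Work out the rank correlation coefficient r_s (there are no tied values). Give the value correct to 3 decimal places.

-0.886

Rank sprint: 2, 3, 4, 6, 1, 5
Rank jump: 4, 5, 3, 2, 6, 1
d = rank(sprint) − rank(jump): -2, -2, 1, 4, -5, 4; Σd² = 66
ρ = 1 − 6Σd² / [n(n²−1)] = 1 − 6×66 / (6×35) = 1 − 396/210 ≈ -0.886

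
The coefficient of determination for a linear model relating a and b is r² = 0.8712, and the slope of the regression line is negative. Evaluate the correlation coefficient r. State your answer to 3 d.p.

|r| = √0.8712 = 0.933
The association is negative, so r = −0.933.

-0.933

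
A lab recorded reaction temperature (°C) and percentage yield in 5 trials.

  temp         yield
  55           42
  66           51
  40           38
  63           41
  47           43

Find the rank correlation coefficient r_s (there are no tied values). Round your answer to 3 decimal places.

0.600

Rank temp: 3, 5, 1, 4, 2
Rank yield: 3, 5, 1, 2, 4
d = rank(temp) − rank(yield): 0, 0, 0, 2, -2; Σd² = 8
ρ = 1 − 6Σd² / [n(n²−1)] = 1 − 6×8 / (5×24) = 1 − 48/120 ≈ 0.600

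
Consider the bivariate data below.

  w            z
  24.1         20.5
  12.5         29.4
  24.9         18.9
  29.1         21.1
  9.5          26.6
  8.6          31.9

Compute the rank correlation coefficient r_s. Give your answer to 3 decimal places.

Rank w: 4, 3, 5, 6, 2, 1
Rank z: 2, 5, 1, 3, 4, 6
d = rank(w) − rank(z): 2, -2, 4, 3, -2, -5; Σd² = 62
ρ = 1 − 6Σd² / [n(n²−1)] = 1 − 6×62 / (6×35) = 1 − 372/210 ≈ -0.771

-0.771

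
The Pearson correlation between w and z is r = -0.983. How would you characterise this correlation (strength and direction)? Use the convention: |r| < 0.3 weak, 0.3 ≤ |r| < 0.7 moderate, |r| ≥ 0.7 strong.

strong negative

r = -0.983 < 0 so the relationship is negative.
|r| = 0.983, which falls in the strong range.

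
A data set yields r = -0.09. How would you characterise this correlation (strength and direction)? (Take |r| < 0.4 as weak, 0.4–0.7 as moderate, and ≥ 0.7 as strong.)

r = -0.09 < 0 so the relationship is negative.
|r| = 0.09, which falls in the weak range.

weak negative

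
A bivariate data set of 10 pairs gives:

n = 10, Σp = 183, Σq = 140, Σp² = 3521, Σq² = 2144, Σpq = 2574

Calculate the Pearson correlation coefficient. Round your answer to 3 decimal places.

0.067

r = (nΣpq − ΣpΣq) / √[(nΣp² − (Σp)²)(nΣq² − (Σq)²)]
Numerator: 10×2574 − 183×140 = 120
Denominator: √[(35210 − 33489)(21440 − 19600)] = √[1721 × 1840] = 1779.5055
r = 120 / 1779.5055 ≈ 0.067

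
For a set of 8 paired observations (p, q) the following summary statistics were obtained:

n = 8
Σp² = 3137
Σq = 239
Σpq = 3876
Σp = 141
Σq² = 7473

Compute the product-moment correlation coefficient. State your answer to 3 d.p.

-0.722

r = (nΣpq − ΣpΣq) / √[(nΣp² − (Σp)²)(nΣq² − (Σq)²)]
Numerator: 8×3876 − 141×239 = -2691
Denominator: √[(25096 − 19881)(59784 − 57121)] = √[5215 × 2663] = 3726.5997
r = -2691 / 3726.5997 ≈ -0.722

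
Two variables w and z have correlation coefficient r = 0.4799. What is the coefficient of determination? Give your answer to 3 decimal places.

0.230

r² = (0.4799)² = 0.230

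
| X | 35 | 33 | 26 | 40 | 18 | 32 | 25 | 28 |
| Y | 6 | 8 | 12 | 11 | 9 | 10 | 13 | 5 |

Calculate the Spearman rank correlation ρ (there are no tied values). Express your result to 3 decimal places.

Rank X: 7, 6, 3, 8, 1, 5, 2, 4
Rank Y: 2, 3, 7, 6, 4, 5, 8, 1
d = rank(X) − rank(Y): 5, 3, -4, 2, -3, 0, -6, 3; Σd² = 108
ρ = 1 − 6Σd² / [n(n²−1)] = 1 − 6×108 / (8×63) = 1 − 648/504 ≈ -0.286

-0.286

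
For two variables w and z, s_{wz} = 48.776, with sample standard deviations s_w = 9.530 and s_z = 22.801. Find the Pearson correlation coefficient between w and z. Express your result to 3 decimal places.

r = Cov(w,z) / (s_w · s_z) = 48.776 / (9.530 × 22.801)
  = 48.776 / 217.2935 ≈ 0.224

0.224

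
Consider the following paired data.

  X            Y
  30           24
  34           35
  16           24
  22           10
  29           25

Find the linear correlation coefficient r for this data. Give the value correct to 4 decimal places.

n = 5, ΣX = 131, ΣY = 118, ΣX² = 3637, ΣY² = 3102, ΣXY = 3239
nΣXY − ΣXΣY = 16195 − 15458 = 737
nΣX² − (ΣX)² = 18185 − 17161 = 1024; nΣY² − (ΣY)² = 15510 − 13924 = 1586
r = 737 / √(1024 × 1586) = 737 / 1274.3877 ≈ 0.5783

0.5783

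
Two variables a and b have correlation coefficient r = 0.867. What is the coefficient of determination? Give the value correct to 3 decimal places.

0.752

r² = (0.867)² = 0.752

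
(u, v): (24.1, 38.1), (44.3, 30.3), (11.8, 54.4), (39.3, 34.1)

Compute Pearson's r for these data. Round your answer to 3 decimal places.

-0.945

n = 4, Σu = 119.5, Σv = 156.9, Σu² = 4227.03, Σv² = 6491.87, Σuv = 4242.55
nΣuv − ΣuΣv = 16970.2 − 18749.55 = -1779.35
nΣu² − (Σu)² = 16908.12 − 14280.25 = 2627.87; nΣv² − (Σv)² = 25967.48 − 24617.61 = 1349.87
r = -1779.35 / √(2627.87 × 1349.87) = -1779.35 / 1883.4232 ≈ -0.945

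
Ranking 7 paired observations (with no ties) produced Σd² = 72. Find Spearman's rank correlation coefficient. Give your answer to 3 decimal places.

ρ = 1 − 6Σd² / [n(n²−1)] = 1 − 6×72 / (7×48)
  = 1 − 432/336 = 1 − 1.2857 ≈ -0.286

-0.286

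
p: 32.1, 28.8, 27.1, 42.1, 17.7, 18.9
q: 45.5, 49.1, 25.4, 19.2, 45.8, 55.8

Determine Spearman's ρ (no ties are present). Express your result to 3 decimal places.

-0.600

Rank p: 5, 4, 3, 6, 1, 2
Rank q: 3, 5, 2, 1, 4, 6
d = rank(p) − rank(q): 2, -1, 1, 5, -3, -4; Σd² = 56
ρ = 1 − 6Σd² / [n(n²−1)] = 1 − 6×56 / (6×35) = 1 − 336/210 ≈ -0.600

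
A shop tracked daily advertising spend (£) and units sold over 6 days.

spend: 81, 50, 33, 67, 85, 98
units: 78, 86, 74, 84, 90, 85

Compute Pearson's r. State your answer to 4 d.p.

0.5357

n = 6, Σx = 414, Σy = 497, Σx² = 31468, Σy² = 41337, Σxy = 34668
nΣxy − ΣxΣy = 208008 − 205758 = 2250
nΣx² − (Σx)² = 188808 − 171396 = 17412; nΣy² − (Σy)² = 248022 − 247009 = 1013
r = 2250 / √(17412 × 1013) = 2250 / 4199.8043 ≈ 0.5357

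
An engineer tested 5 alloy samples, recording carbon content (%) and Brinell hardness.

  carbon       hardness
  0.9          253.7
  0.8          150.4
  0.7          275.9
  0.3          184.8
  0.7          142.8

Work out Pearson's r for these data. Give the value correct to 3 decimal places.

n = 5, Σx = 3.4, Σy = 1007.6, Σx² = 2.52, Σy² = 217647.54, Σxy = 697.18
nΣxy − ΣxΣy = 3485.9 − 3425.84 = 60.06
nΣx² − (Σx)² = 12.6 − 11.56 = 1.04; nΣy² − (Σy)² = 1088237.7 − 1015257.76 = 72979.94
r = 60.06 / √(1.04 × 72979.94) = 60.06 / 275.4980 ≈ 0.218

0.218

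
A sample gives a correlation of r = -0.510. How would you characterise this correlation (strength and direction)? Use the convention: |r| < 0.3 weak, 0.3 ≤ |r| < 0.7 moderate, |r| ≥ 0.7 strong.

moderate negative

r = -0.510 < 0 so the relationship is negative.
|r| = 0.510, which falls in the moderate range.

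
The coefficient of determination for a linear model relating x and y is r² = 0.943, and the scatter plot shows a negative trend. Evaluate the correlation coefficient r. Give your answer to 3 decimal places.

|r| = √0.943 = 0.971
The association is negative, so r = −0.971.

-0.971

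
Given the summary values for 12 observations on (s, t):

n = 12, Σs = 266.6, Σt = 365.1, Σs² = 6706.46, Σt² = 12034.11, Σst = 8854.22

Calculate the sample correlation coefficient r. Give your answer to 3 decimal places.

r = (nΣst − ΣsΣt) / √[(nΣs² − (Σs)²)(nΣt² − (Σt)²)]
Numerator: 12×8854.22 − 266.6×365.1 = 8914.98
Denominator: √[(80477.52 − 71075.56)(144409.32 − 133298.01)] = √[9401.96 × 11111.31] = 10220.9634
r = 8914.98 / 10220.9634 ≈ 0.872

0.872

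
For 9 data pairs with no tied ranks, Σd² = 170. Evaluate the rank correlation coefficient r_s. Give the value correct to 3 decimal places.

ρ = 1 − 6Σd² / [n(n²−1)] = 1 − 6×170 / (9×80)
  = 1 − 1020/720 = 1 − 1.4167 ≈ -0.417

-0.417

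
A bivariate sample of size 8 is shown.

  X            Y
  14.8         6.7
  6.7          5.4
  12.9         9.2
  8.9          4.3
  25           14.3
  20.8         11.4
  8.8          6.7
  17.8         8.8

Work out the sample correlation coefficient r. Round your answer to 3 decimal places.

0.921

n = 8, ΣX = 115.7, ΣY = 66.8, ΣX² = 1961.47, ΣY² = 633.96, ΣXY = 1102.51
nΣXY − ΣXΣY = 8820.08 − 7728.76 = 1091.32
nΣX² − (ΣX)² = 15691.76 − 13386.49 = 2305.27; nΣY² − (ΣY)² = 5071.68 − 4462.24 = 609.44
r = 1091.32 / √(2305.27 × 609.44) = 1091.32 / 1185.2948 ≈ 0.921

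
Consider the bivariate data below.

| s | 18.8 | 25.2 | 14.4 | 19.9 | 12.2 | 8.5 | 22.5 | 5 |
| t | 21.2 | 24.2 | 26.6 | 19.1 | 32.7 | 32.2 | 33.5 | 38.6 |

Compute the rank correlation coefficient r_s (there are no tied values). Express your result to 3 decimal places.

-0.500

Rank s: 5, 8, 4, 6, 3, 2, 7, 1
Rank t: 2, 3, 4, 1, 6, 5, 7, 8
d = rank(s) − rank(t): 3, 5, 0, 5, -3, -3, 0, -7; Σd² = 126
ρ = 1 − 6Σd² / [n(n²−1)] = 1 − 6×126 / (8×63) = 1 − 756/504 ≈ -0.500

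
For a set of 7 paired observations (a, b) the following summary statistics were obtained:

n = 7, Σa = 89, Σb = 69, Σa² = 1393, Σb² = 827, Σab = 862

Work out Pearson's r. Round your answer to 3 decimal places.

r = (nΣab − ΣaΣb) / √[(nΣa² − (Σa)²)(nΣb² − (Σb)²)]
Numerator: 7×862 − 89×69 = -107
Denominator: √[(9751 − 7921)(5789 − 4761)] = √[1830 × 1028] = 1371.5830
r = -107 / 1371.5830 ≈ -0.078

-0.078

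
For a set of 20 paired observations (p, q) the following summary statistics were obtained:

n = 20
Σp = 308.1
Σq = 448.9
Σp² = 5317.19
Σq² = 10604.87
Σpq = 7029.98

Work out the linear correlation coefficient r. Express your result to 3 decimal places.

0.209

r = (nΣpq − ΣpΣq) / √[(nΣp² − (Σp)²)(nΣq² − (Σq)²)]
Numerator: 20×7029.98 − 308.1×448.9 = 2293.51
Denominator: √[(106343.8 − 94925.61)(212097.4 − 201511.21)] = √[11418.19 × 10586.19] = 10994.3226
r = 2293.51 / 10994.3226 ≈ 0.209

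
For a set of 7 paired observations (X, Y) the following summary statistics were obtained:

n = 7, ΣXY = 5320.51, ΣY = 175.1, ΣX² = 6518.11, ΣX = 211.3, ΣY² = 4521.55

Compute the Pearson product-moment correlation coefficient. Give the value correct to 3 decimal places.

r = (nΣXY − ΣXΣY) / √[(nΣX² − (ΣX)²)(nΣY² − (ΣY)²)]
Numerator: 7×5320.51 − 211.3×175.1 = 244.94
Denominator: √[(45626.77 − 44647.69)(31650.85 − 30660.01)] = √[979.08 × 990.84] = 984.9424
r = 244.94 / 984.9424 ≈ 0.249

0.249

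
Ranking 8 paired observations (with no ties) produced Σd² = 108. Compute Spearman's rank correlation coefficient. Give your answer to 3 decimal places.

-0.286

ρ = 1 − 6Σd² / [n(n²−1)] = 1 − 6×108 / (8×63)
  = 1 − 648/504 = 1 − 1.2857 ≈ -0.286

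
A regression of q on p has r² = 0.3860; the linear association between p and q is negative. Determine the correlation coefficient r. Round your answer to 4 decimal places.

|r| = √0.3860 = 0.6213
The association is negative, so r = −0.6213.

-0.6213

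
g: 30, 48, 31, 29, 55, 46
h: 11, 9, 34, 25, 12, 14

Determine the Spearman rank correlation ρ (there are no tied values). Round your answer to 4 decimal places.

-0.4286

Rank g: 2, 5, 3, 1, 6, 4
Rank h: 2, 1, 6, 5, 3, 4
d = rank(g) − rank(h): 0, 4, -3, -4, 3, 0; Σd² = 50
ρ = 1 − 6Σd² / [n(n²−1)] = 1 − 6×50 / (6×35) = 1 − 300/210 ≈ -0.4286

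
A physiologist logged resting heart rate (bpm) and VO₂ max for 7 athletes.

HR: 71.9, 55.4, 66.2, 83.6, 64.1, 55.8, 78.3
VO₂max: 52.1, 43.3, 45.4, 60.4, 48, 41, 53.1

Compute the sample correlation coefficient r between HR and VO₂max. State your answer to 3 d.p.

0.960

n = 7, Σx = 475.3, Σy = 343.3, Σx² = 32963.51, Σy² = 17103.23, Σxy = 23722.06
nΣxy − ΣxΣy = 166054.42 − 163170.49 = 2883.93
nΣx² − (Σx)² = 230744.57 − 225910.09 = 4834.48; nΣy² − (Σy)² = 119722.61 − 117854.89 = 1867.72
r = 2883.93 / √(4834.48 × 1867.72) = 2883.93 / 3004.9052 ≈ 0.960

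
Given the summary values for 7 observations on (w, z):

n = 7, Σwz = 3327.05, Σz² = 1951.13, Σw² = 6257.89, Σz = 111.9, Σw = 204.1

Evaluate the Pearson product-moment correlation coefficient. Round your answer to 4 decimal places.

0.2884

r = (nΣwz − ΣwΣz) / √[(nΣw² − (Σw)²)(nΣz² − (Σz)²)]
Numerator: 7×3327.05 − 204.1×111.9 = 450.56
Denominator: √[(43805.23 − 41656.81)(13657.91 − 12521.61)] = √[2148.42 × 1136.3] = 1562.4499
r = 450.56 / 1562.4499 ≈ 0.2884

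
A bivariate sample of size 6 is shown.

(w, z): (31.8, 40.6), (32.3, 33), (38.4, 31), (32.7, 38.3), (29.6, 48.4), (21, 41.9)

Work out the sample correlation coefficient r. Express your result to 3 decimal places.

n = 6, Σw = 185.8, Σz = 233.2, Σw² = 5915.54, Σz² = 9263.42, Σwz = 7112.33
nΣwz − ΣwΣz = 42673.98 − 43328.56 = -654.58
nΣw² − (Σw)² = 35493.24 − 34521.64 = 971.6; nΣz² − (Σz)² = 55580.52 − 54382.24 = 1198.28
r = -654.58 / √(971.6 × 1198.28) = -654.58 / 1079.0036 ≈ -0.607

-0.607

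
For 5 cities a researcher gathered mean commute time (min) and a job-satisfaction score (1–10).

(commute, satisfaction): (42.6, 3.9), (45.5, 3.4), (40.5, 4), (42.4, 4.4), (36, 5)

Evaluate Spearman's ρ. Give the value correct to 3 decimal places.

Rank commute: 4, 5, 2, 3, 1
Rank satisfaction: 2, 1, 3, 4, 5
d = rank(commute) − rank(satisfaction): 2, 4, -1, -1, -4; Σd² = 38
ρ = 1 − 6Σd² / [n(n²−1)] = 1 − 6×38 / (5×24) = 1 − 228/120 ≈ -0.900

-0.900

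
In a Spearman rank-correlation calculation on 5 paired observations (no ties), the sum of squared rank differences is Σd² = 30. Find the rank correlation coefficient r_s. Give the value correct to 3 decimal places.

-0.500

ρ = 1 − 6Σd² / [n(n²−1)] = 1 − 6×30 / (5×24)
  = 1 − 180/120 = 1 − 1.5000 ≈ -0.500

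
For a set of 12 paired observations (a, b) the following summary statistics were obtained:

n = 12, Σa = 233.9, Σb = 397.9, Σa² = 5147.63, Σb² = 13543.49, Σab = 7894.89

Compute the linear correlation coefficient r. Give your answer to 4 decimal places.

0.3067

r = (nΣab − ΣaΣb) / √[(nΣa² − (Σa)²)(nΣb² − (Σb)²)]
Numerator: 12×7894.89 − 233.9×397.9 = 1669.87
Denominator: √[(61771.56 − 54709.21)(162521.88 − 158324.41)] = √[7062.35 × 4197.47] = 5444.6306
r = 1669.87 / 5444.6306 ≈ 0.3067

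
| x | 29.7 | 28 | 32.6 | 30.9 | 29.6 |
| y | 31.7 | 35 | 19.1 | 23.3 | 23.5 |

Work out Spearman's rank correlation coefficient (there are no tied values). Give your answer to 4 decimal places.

-0.9000

Rank x: 3, 1, 5, 4, 2
Rank y: 4, 5, 1, 2, 3
d = rank(x) − rank(y): -1, -4, 4, 2, -1; Σd² = 38
ρ = 1 − 6Σd² / [n(n²−1)] = 1 − 6×38 / (5×24) = 1 − 228/120 ≈ -0.9000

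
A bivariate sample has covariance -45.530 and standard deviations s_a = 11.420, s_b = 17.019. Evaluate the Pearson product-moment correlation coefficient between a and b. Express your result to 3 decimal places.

-0.234

r = Cov(a,b) / (s_a · s_b) = -45.530 / (11.420 × 17.019)
  = -45.530 / 194.3570 ≈ -0.234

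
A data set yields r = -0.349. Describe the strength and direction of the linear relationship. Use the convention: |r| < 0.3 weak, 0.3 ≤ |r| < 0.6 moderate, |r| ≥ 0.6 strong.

moderate negative

r = -0.349 < 0 so the relationship is negative.
|r| = 0.349, which falls in the moderate range.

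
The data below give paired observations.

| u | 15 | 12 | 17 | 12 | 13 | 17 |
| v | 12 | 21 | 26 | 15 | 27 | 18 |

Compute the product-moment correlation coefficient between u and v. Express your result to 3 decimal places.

0.076

n = 6, Σu = 86, Σv = 119, Σu² = 1260, Σv² = 2539, Σuv = 1711
nΣuv − ΣuΣv = 10266 − 10234 = 32
nΣu² − (Σu)² = 7560 − 7396 = 164; nΣv² − (Σv)² = 15234 − 14161 = 1073
r = 32 / √(164 × 1073) = 32 / 419.4902 ≈ 0.076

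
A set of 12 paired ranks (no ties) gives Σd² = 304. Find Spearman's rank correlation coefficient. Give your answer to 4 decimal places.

ρ = 1 − 6Σd² / [n(n²−1)] = 1 − 6×304 / (12×143)
  = 1 − 1824/1716 = 1 − 1.06294 ≈ -0.0629

-0.0629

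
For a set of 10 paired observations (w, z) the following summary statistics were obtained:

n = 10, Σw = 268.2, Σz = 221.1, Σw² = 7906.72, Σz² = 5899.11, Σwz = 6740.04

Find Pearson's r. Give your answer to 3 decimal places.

0.954

r = (nΣwz − ΣwΣz) / √[(nΣw² − (Σw)²)(nΣz² − (Σz)²)]
Numerator: 10×6740.04 − 268.2×221.1 = 8101.38
Denominator: √[(79067.2 − 71931.24)(58991.1 − 48885.21)] = √[7135.96 × 10105.89] = 8492.0685
r = 8101.38 / 8492.0685 ≈ 0.954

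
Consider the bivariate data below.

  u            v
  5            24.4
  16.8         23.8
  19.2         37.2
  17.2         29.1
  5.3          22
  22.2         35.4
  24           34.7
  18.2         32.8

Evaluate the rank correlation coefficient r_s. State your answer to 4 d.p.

0.8333

Rank u: 1, 3, 6, 4, 2, 7, 8, 5
Rank v: 3, 2, 8, 4, 1, 7, 6, 5
d = rank(u) − rank(v): -2, 1, -2, 0, 1, 0, 2, 0; Σd² = 14
ρ = 1 − 6Σd² / [n(n²−1)] = 1 − 6×14 / (8×63) = 1 − 84/504 ≈ 0.8333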